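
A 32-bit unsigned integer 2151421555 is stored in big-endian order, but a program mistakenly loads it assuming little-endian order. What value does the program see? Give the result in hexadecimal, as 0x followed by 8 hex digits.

0x73163C80

2151421555 in 32-bit hexadecimal is 0x803C1673.
Stored big-endian, the bytes at ascending addresses are 80 3C 16 73.
Read back as little-endian, the first byte is least significant, giving 0x73163C80.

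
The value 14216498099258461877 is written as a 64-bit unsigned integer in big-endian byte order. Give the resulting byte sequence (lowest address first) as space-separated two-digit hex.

C5 4B 25 B2 F4 51 0E B5

14216498099258461877 in hexadecimal, padded to 64 bits, is 0xC54B25B2F4510EB5.
Split into bytes (most-significant first): C5 4B 25 B2 F4 51 0E B5.
Big-endian stores the most-significant byte at the lowest address.
So the memory order matches the most-significant-first order: C5 4B 25 B2 F4 51 0E B5.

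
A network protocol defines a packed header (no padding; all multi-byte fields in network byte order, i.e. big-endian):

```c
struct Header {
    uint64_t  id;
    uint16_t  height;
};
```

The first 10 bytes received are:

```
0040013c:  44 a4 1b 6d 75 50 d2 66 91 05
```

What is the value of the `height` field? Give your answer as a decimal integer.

`height` follows `id` (8 bytes), so it starts at byte offset 8 and occupies 2 bytes.
Bytes at offsets 8..9: 91 05.
Big-endian stores the most-significant byte at the lowest address.
The bytes are already most-significant first: 0x9105.
0x9105 = 37125.

37125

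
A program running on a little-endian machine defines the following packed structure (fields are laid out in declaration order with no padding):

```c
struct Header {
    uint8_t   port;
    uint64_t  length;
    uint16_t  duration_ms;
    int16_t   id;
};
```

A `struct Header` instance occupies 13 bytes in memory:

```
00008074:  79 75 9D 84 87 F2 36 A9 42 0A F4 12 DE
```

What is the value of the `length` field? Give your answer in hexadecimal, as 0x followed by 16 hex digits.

`length` follows `port` (1 byte), so it starts at byte offset 1 and occupies 8 bytes.
Bytes at offsets 1..8: 75 9D 84 87 F2 36 A9 42.
Little-endian: lowest address holds the least-significant byte.
Reassemble most-significant byte first: 42 A9 36 F2 87 84 9D 75 → 0x42A936F287849D75.

0x42A936F287849D75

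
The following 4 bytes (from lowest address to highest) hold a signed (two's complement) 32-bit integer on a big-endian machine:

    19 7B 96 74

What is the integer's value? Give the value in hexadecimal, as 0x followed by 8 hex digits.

Big-endian: lowest address holds the most-significant byte.
The bytes are already most-significant first: 0x197B9674.

0x197B9674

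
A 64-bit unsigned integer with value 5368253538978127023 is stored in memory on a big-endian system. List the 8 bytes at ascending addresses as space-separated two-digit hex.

4A 7F DE 26 C7 06 5C AF

5368253538978127023 in hexadecimal, padded to 64 bits, is 0x4A7FDE26C7065CAF.
Split into bytes (most-significant first): 4A 7F DE 26 C7 06 5C AF.
Big-endian stores the most-significant byte at the lowest address.
So the memory order matches the most-significant-first order: 4A 7F DE 26 C7 06 5C AF.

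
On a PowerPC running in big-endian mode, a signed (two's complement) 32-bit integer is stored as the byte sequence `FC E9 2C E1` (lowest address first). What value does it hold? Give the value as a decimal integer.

In big-endian order the high byte comes first in memory.
The bytes are already most-significant first: 0xFCE92CE1.
Top bit is set, so as a signed 32-bit value this is 0xFCE92CE1 − 2^32 = -51827487.

-51827487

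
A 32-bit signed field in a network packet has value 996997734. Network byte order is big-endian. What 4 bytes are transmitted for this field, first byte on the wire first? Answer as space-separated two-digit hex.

996997734 in hexadecimal, padded to 32 bits, is 0x3B6CFA66.
Split into bytes (most-significant first): 3B 6C FA 66.
In big-endian order the high byte comes first in memory.
So the memory order matches the most-significant-first order: 3B 6C FA 66.

3B 6C FA 66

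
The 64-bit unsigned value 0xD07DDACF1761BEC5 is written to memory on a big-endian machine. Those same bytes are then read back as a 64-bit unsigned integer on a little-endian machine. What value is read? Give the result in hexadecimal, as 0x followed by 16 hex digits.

0xC5BE6117CFDA7DD0

Stored big-endian, the bytes at ascending addresses are D0 7D DA CF 17 61 BE C5.
Read back as little-endian, the first byte is least significant, giving 0xC5BE6117CFDA7DD0.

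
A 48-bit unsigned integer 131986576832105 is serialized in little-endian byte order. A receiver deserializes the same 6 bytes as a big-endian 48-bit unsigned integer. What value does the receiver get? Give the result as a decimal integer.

131986576832105 in 48-bit hexadecimal is 0x780A8506F669.
Stored little-endian, the bytes at ascending addresses are 69 F6 06 85 0A 78.
Read back as big-endian, the last byte is least significant, giving 0x69F606850A78.
0x69F606850A78 = 116505392253560.

116505392253560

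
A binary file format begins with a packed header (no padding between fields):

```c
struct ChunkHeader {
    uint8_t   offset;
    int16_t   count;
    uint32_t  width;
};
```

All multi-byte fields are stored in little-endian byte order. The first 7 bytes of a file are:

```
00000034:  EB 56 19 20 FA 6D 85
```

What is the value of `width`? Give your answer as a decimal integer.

`width` follows `offset` (1 B), `count` (2 B), so it starts at offset 1 + 2 = 3 and occupies 4 bytes.
Bytes at offsets 3..6: 20 FA 6D 85.
Little-endian stores the least-significant byte at the lowest address.
Reassemble most-significant byte first: 85 6D FA 20 → 0x856DFA20.
0x856DFA20 = 2238577184.

2238577184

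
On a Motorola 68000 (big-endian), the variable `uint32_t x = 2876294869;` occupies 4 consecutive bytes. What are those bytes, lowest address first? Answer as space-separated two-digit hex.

AB 70 C6 D5

2876294869 in hexadecimal, padded to 32 bits, is 0xAB70C6D5.
Split into bytes (most-significant first): AB 70 C6 D5.
Big-endian: lowest address holds the most-significant byte.
So the memory order matches the most-significant-first order: AB 70 C6 D5.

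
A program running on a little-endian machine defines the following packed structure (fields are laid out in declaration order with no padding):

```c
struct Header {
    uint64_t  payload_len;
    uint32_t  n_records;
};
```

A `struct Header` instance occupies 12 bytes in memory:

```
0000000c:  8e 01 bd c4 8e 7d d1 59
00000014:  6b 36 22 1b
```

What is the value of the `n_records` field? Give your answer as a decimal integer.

455226987

`n_records` follows `payload_len` (8 bytes), so it starts at byte offset 8 and occupies 4 bytes.
Bytes at offsets 8..11: 6B 36 22 1B.
In little-endian order the low byte comes first in memory.
Reassemble most-significant byte first: 1B 22 36 6B → 0x1B22366B.
0x1B22366B = 455226987.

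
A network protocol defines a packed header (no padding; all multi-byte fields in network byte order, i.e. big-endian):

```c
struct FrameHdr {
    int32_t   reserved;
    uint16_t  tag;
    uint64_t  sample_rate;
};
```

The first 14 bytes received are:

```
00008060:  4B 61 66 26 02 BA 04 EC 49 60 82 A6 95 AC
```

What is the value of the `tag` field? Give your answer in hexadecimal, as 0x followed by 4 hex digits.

0x02BA

`tag` follows `reserved` (4 bytes), so it starts at byte offset 4 and occupies 2 bytes.
Bytes at offsets 4..5: 02 BA.
Big-endian: lowest address holds the most-significant byte.
The bytes are already most-significant first: 0x02BA.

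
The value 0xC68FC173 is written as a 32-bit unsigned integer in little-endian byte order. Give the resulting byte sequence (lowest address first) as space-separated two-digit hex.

73 C1 8F C6

Split into bytes (most-significant first): C6 8F C1 73.
Little-endian: lowest address holds the least-significant byte.
So at ascending addresses the bytes are 73 C1 8F C6.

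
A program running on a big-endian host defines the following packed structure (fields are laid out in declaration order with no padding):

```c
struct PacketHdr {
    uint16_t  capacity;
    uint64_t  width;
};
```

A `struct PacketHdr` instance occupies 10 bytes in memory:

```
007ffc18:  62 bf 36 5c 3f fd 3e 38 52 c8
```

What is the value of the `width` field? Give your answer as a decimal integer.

`width` follows `capacity` (2 bytes), so it starts at byte offset 2 and occupies 8 bytes.
Bytes at offsets 2..9: 36 5C 3F FD 3E 38 52 C8.
Big-endian: lowest address holds the most-significant byte.
The bytes are already most-significant first: 0x365C3FFD3E3852C8.
0x365C3FFD3E3852C8 = 3917076132808643272.

3917076132808643272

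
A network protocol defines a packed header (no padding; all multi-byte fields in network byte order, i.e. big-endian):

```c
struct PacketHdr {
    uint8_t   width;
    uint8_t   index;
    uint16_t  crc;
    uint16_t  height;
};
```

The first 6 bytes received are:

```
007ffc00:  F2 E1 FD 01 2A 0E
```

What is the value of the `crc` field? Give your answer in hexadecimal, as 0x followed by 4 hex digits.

0xFD01

`crc` follows `width` (1 B), `index` (1 B), so it starts at offset 1 + 1 = 2 and occupies 2 bytes.
Bytes at offsets 2..3: FD 01.
Big-endian stores the most-significant byte at the lowest address.
The bytes are already most-significant first: 0xFD01.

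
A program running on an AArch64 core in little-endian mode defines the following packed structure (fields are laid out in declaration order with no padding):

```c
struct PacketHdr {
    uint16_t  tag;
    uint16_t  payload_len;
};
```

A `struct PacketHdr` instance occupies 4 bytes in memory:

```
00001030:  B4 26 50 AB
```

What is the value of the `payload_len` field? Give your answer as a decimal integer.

`payload_len` follows `tag` (2 bytes), so it starts at byte offset 2 and occupies 2 bytes.
Bytes at offsets 2..3: 50 AB.
Little-endian stores the least-significant byte at the lowest address.
Reassemble most-significant byte first: AB 50 → 0xAB50.
0xAB50 = 43856.

43856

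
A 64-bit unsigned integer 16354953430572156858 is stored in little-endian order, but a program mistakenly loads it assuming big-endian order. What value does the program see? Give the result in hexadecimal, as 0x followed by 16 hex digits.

0xBA474F2B7E77F8E2

16354953430572156858 in 64-bit hexadecimal is 0xE2F8777E2B4F47BA.
Stored little-endian, the bytes at ascending addresses are BA 47 4F 2B 7E 77 F8 E2.
Read back as big-endian, the last byte is least significant, giving 0xBA474F2B7E77F8E2.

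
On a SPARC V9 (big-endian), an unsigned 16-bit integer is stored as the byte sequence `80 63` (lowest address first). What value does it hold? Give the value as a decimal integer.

32867

Big-endian stores the most-significant byte at the lowest address.
The bytes are already most-significant first: 0x8063.
0x8063 = 32867.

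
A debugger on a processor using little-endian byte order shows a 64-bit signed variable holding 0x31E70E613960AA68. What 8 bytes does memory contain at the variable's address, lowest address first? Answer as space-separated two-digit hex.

68 AA 60 39 61 0E E7 31

Split into bytes (most-significant first): 31 E7 0E 61 39 60 AA 68.
In little-endian order the low byte comes first in memory.
So at ascending addresses the bytes are 68 AA 60 39 61 0E E7 31.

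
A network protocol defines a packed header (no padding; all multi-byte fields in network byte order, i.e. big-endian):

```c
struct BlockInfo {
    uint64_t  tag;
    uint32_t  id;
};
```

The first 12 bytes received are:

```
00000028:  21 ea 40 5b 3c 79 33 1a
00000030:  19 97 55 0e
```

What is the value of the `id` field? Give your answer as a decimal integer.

429348110

`id` follows `tag` (8 bytes), so it starts at byte offset 8 and occupies 4 bytes.
Bytes at offsets 8..11: 19 97 55 0E.
Big-endian: lowest address holds the most-significant byte.
The bytes are already most-significant first: 0x1997550E.
0x1997550E = 429348110.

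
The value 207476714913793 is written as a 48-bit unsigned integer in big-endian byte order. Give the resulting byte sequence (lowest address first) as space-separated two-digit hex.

BC B2 EF E4 40 01

207476714913793 in hexadecimal, padded to 48 bits, is 0xBCB2EFE44001.
Split into bytes (most-significant first): BC B2 EF E4 40 01.
Big-endian: lowest address holds the most-significant byte.
So the memory order matches the most-significant-first order: BC B2 EF E4 40 01.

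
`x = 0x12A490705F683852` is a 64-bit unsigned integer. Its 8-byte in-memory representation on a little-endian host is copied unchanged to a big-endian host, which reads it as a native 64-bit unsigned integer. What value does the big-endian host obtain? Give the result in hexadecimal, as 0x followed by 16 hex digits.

Stored little-endian, the bytes at ascending addresses are 52 38 68 5F 70 90 A4 12.
Read back as big-endian, the last byte is least significant, giving 0x5238685F7090A412.

0x5238685F7090A412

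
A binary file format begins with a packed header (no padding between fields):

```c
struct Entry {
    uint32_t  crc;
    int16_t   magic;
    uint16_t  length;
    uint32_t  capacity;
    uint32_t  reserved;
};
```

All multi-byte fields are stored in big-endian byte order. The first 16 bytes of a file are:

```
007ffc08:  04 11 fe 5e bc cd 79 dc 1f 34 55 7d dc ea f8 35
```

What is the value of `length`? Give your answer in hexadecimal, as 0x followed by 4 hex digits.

0x79DC

`length` follows `crc` (4 B), `magic` (2 B), so it starts at offset 4 + 2 = 6 and occupies 2 bytes.
Bytes at offsets 6..7: 79 DC.
Big-endian stores the most-significant byte at the lowest address.
The bytes are already most-significant first: 0x79DC.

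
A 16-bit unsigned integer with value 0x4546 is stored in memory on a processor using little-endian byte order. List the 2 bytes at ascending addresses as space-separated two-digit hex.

46 45

Split into bytes (most-significant first): 45 46.
In little-endian order the low byte comes first in memory.
So at ascending addresses the bytes are 46 45.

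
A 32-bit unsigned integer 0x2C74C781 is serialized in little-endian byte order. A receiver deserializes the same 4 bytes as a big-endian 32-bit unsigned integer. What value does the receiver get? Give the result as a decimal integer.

Stored little-endian, the bytes at ascending addresses are 81 C7 74 2C.
Read back as big-endian, the last byte is least significant, giving 0x81C7742C.
0x81C7742C = 2177332268.

2177332268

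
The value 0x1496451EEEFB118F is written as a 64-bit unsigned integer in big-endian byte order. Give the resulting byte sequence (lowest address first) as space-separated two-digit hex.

Split into bytes (most-significant first): 14 96 45 1E EE FB 11 8F.
Big-endian stores the most-significant byte at the lowest address.
So the memory order matches the most-significant-first order: 14 96 45 1E EE FB 11 8F.

14 96 45 1E EE FB 11 8F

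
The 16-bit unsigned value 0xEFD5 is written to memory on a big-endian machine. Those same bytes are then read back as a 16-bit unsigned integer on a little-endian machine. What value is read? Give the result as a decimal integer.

Stored big-endian, the bytes at ascending addresses are EF D5.
Read back as little-endian, the first byte is least significant, giving 0xD5EF.
0xD5EF = 54767.

54767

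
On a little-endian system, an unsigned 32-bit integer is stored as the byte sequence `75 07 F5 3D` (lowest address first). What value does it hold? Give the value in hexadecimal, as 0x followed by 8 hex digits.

0x3DF50775

Little-endian: lowest address holds the least-significant byte.
Reassemble most-significant byte first: 3D F5 07 75 → 0x3DF50775.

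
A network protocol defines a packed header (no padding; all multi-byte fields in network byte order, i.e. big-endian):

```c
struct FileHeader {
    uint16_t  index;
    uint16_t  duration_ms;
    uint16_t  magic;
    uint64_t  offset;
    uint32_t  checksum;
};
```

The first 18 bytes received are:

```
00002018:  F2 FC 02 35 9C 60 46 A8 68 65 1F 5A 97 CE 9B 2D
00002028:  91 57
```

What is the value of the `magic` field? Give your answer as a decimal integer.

`magic` follows `index` (2 B), `duration_ms` (2 B), so it starts at offset 2 + 2 = 4 and occupies 2 bytes.
Bytes at offsets 4..5: 9C 60.
Big-endian stores the most-significant byte at the lowest address.
The bytes are already most-significant first: 0x9C60.
0x9C60 = 40032.

40032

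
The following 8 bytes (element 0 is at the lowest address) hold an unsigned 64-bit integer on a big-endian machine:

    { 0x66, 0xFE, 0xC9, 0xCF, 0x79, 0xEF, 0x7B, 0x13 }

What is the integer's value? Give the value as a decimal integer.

7421591128894307091

Big-endian stores the most-significant byte at the lowest address.
The bytes are already most-significant first: 0x66FEC9CF79EF7B13.
0x66FEC9CF79EF7B13 = 7421591128894307091.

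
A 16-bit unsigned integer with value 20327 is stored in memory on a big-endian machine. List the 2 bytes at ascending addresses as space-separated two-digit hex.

20327 in hexadecimal, padded to 16 bits, is 0x4F67.
Split into bytes (most-significant first): 4F 67.
In big-endian order the high byte comes first in memory.
So the memory order matches the most-significant-first order: 4F 67.

4F 67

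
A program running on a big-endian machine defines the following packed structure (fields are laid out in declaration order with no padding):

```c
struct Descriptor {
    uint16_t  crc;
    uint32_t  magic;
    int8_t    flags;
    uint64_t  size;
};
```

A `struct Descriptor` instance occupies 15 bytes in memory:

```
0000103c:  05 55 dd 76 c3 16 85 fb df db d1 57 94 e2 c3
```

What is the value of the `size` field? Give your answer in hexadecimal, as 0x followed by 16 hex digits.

0xFBDFDBD15794E2C3

`size` follows `crc` (2 B), `magic` (4 B), `flags` (1 B), so it starts at offset 2 + 4 + 1 = 7 and occupies 8 bytes.
Bytes at offsets 7..14: FB DF DB D1 57 94 E2 C3.
In big-endian order the high byte comes first in memory.
The bytes are already most-significant first: 0xFBDFDBD15794E2C3.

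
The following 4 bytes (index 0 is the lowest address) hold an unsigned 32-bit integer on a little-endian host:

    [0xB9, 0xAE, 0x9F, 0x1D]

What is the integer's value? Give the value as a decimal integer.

497004217

In little-endian order the low byte comes first in memory.
Reassemble most-significant byte first: 1D 9F AE B9 → 0x1D9FAEB9.
0x1D9FAEB9 = 497004217.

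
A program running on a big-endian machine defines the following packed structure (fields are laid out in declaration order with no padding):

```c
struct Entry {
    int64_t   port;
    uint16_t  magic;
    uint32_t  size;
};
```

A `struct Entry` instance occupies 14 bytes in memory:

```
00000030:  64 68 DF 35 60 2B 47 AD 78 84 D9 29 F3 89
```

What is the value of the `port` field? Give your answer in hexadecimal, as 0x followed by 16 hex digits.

`port` is the first field, at byte offset 0, occupying 8 bytes.
Bytes at offsets 0..7: 64 68 DF 35 60 2B 47 AD.
In big-endian order the high byte comes first in memory.
The bytes are already most-significant first: 0x6468DF35602B47AD.

0x6468DF35602B47AD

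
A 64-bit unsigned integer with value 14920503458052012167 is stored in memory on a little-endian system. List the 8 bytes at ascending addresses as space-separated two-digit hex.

14920503458052012167 in hexadecimal, padded to 64 bits, is 0xCF1046D7C72D7887.
Split into bytes (most-significant first): CF 10 46 D7 C7 2D 78 87.
Little-endian: lowest address holds the least-significant byte.
So at ascending addresses the bytes are 87 78 2D C7 D7 46 10 CF.

87 78 2D C7 D7 46 10 CF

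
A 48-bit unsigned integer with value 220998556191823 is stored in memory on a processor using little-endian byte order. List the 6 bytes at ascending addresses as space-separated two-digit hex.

220998556191823 in hexadecimal, padded to 48 bits, is 0xC8FF3C700C4F.
Split into bytes (most-significant first): C8 FF 3C 70 0C 4F.
Little-endian: lowest address holds the least-significant byte.
So at ascending addresses the bytes are 4F 0C 70 3C FF C8.

4F 0C 70 3C FF C8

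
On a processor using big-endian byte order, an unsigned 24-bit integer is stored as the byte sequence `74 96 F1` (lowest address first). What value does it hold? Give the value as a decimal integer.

In big-endian order the high byte comes first in memory.
The bytes are already most-significant first: 0x7496F1.
0x7496F1 = 7640817.

7640817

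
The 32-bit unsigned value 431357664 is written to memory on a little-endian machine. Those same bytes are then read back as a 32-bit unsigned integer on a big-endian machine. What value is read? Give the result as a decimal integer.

3774788889

431357664 in 32-bit hexadecimal is 0x19B5FEE0.
Stored little-endian, the bytes at ascending addresses are E0 FE B5 19.
Read back as big-endian, the last byte is least significant, giving 0xE0FEB519.
0xE0FEB519 = 3774788889.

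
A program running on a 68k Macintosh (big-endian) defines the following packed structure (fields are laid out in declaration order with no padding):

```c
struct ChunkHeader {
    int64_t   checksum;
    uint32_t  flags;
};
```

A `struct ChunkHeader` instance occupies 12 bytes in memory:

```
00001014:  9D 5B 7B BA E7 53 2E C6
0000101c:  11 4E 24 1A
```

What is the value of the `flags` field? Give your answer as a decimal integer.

`flags` follows `checksum` (8 bytes), so it starts at byte offset 8 and occupies 4 bytes.
Bytes at offsets 8..11: 11 4E 24 1A.
In big-endian order the high byte comes first in memory.
The bytes are already most-significant first: 0x114E241A.
0x114E241A = 290333722.

290333722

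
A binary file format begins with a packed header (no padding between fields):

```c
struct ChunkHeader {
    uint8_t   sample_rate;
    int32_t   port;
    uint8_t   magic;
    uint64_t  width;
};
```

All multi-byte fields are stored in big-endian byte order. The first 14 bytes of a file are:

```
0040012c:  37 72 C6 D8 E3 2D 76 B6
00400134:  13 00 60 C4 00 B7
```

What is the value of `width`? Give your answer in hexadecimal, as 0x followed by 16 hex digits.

0x76B6130060C400B7

`width` follows `sample_rate` (1 B), `port` (4 B), `magic` (1 B), so it starts at offset 1 + 4 + 1 = 6 and occupies 8 bytes.
Bytes at offsets 6..13: 76 B6 13 00 60 C4 00 B7.
Big-endian stores the most-significant byte at the lowest address.
The bytes are already most-significant first: 0x76B6130060C400B7.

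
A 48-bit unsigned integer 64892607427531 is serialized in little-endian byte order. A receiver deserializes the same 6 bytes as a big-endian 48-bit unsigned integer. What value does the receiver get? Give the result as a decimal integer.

64892607427531 in 48-bit hexadecimal is 0x3B04FCD073CB.
Stored little-endian, the bytes at ascending addresses are CB 73 D0 FC 04 3B.
Read back as big-endian, the last byte is least significant, giving 0xCB73D0FC043B.
0xCB73D0FC043B = 223698287854651.

223698287854651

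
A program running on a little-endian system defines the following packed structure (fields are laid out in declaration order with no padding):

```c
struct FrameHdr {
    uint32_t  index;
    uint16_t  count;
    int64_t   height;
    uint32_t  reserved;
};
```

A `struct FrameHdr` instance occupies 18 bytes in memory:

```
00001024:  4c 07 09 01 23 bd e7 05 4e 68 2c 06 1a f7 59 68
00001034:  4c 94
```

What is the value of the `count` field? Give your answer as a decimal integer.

48419

`count` follows `index` (4 bytes), so it starts at byte offset 4 and occupies 2 bytes.
Bytes at offsets 4..5: 23 BD.
Little-endian stores the least-significant byte at the lowest address.
Reassemble most-significant byte first: BD 23 → 0xBD23.
0xBD23 = 48419.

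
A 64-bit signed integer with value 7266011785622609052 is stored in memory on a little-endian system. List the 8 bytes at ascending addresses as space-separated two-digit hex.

7266011785622609052 in hexadecimal, padded to 64 bits, is 0x64D60F38D7D65C9C.
Split into bytes (most-significant first): 64 D6 0F 38 D7 D6 5C 9C.
In little-endian order the low byte comes first in memory.
So at ascending addresses the bytes are 9C 5C D6 D7 38 0F D6 64.

9C 5C D6 D7 38 0F D6 64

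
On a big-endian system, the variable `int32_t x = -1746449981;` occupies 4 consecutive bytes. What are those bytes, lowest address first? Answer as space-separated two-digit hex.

Two's complement of -1746449981 in 32 bits: 1746449981 = 0x6818B63D; invert → 0x97E749C2; add 1 → 0x97E749C3.
Split into bytes (most-significant first): 97 E7 49 C3.
Big-endian stores the most-significant byte at the lowest address.
So the memory order matches the most-significant-first order: 97 E7 49 C3.

97 E7 49 C3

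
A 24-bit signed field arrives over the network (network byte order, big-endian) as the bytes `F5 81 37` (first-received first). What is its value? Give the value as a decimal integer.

Big-endian stores the most-significant byte at the lowest address.
The bytes are already most-significant first: 0xF58137.
Top bit is set, so as a signed 24-bit value this is 0xF58137 − 2^24 = -687817.

-687817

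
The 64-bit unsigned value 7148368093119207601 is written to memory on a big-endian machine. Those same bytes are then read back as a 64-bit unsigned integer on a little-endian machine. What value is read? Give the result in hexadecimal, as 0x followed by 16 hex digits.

0xB1581B32E81A3463

7148368093119207601 in 64-bit hexadecimal is 0x63341AE8321B58B1.
Stored big-endian, the bytes at ascending addresses are 63 34 1A E8 32 1B 58 B1.
Read back as little-endian, the first byte is least significant, giving 0xB1581B32E81A3463.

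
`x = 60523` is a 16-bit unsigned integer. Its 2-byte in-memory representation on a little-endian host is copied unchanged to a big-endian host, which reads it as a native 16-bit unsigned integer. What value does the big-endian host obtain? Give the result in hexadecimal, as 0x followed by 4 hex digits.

0x6BEC

60523 in 16-bit hexadecimal is 0xEC6B.
Stored little-endian, the bytes at ascending addresses are 6B EC.
Read back as big-endian, the last byte is least significant, giving 0x6BEC.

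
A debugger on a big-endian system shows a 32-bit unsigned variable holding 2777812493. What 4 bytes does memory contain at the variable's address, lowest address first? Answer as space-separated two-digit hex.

2777812493 in hexadecimal, padded to 32 bits, is 0xA5920E0D.
Split into bytes (most-significant first): A5 92 0E 0D.
Big-endian: lowest address holds the most-significant byte.
So the memory order matches the most-significant-first order: A5 92 0E 0D.

A5 92 0E 0D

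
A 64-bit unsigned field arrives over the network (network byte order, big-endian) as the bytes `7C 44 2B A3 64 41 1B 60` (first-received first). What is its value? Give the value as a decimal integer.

8954329939881040736

Big-endian: lowest address holds the most-significant byte.
The bytes are already most-significant first: 0x7C442BA364411B60.
0x7C442BA364411B60 = 8954329939881040736.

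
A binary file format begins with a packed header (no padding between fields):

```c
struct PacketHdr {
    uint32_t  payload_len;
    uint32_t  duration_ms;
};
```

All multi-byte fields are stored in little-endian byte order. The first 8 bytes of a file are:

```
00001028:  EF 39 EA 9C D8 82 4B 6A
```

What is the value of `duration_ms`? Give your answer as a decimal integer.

1783333592

`duration_ms` follows `payload_len` (4 bytes), so it starts at byte offset 4 and occupies 4 bytes.
Bytes at offsets 4..7: D8 82 4B 6A.
Little-endian: lowest address holds the least-significant byte.
Reassemble most-significant byte first: 6A 4B 82 D8 → 0x6A4B82D8.
0x6A4B82D8 = 1783333592.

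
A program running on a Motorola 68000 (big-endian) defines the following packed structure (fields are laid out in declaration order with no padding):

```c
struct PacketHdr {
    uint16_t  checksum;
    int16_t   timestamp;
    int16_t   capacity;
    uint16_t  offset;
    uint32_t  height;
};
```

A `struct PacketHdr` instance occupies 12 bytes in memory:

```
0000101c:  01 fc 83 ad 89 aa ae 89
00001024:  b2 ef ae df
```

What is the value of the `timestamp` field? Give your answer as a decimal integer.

`timestamp` follows `checksum` (2 bytes), so it starts at byte offset 2 and occupies 2 bytes.
Bytes at offsets 2..3: 83 AD.
In big-endian order the high byte comes first in memory.
The bytes are already most-significant first: 0x83AD.
Top bit is set, so as a signed 16-bit value this is 0x83AD − 2^16 = -31827.

-31827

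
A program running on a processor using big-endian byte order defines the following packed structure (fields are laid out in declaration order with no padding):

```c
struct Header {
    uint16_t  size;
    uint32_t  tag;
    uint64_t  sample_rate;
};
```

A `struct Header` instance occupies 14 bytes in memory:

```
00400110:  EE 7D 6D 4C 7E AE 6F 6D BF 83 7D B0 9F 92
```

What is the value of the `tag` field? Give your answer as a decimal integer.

`tag` follows `size` (2 bytes), so it starts at byte offset 2 and occupies 4 bytes.
Bytes at offsets 2..5: 6D 4C 7E AE.
Big-endian stores the most-significant byte at the lowest address.
The bytes are already most-significant first: 0x6D4C7EAE.
0x6D4C7EAE = 1833729710.

1833729710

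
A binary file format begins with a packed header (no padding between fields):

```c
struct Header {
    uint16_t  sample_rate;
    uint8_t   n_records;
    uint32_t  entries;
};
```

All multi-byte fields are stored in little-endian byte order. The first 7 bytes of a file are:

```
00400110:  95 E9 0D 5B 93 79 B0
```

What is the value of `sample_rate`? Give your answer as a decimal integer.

`sample_rate` is the first field, at byte offset 0, occupying 2 bytes.
Bytes at offsets 0..1: 95 E9.
Little-endian stores the least-significant byte at the lowest address.
Reassemble most-significant byte first: E9 95 → 0xE995.
0xE995 = 59797.

59797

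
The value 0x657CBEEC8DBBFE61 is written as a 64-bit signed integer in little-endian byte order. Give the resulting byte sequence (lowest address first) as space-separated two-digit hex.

Split into bytes (most-significant first): 65 7C BE EC 8D BB FE 61.
In little-endian order the low byte comes first in memory.
So at ascending addresses the bytes are 61 FE BB 8D EC BE 7C 65.

61 FE BB 8D EC BE 7C 65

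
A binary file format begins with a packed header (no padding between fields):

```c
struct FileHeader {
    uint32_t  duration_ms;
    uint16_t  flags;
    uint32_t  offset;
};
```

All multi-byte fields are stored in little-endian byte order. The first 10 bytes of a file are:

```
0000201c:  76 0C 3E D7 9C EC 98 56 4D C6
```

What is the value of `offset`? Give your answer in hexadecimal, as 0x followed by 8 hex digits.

0xC64D5698

`offset` follows `duration_ms` (4 B), `flags` (2 B), so it starts at offset 4 + 2 = 6 and occupies 4 bytes.
Bytes at offsets 6..9: 98 56 4D C6.
In little-endian order the low byte comes first in memory.
Reassemble most-significant byte first: C6 4D 56 98 → 0xC64D5698.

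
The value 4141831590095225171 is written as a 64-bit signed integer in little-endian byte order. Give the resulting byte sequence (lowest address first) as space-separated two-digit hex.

4141831590095225171 in hexadecimal, padded to 64 bits, is 0x397ABDE3071E0153.
Split into bytes (most-significant first): 39 7A BD E3 07 1E 01 53.
Little-endian: lowest address holds the least-significant byte.
So at ascending addresses the bytes are 53 01 1E 07 E3 BD 7A 39.

53 01 1E 07 E3 BD 7A 39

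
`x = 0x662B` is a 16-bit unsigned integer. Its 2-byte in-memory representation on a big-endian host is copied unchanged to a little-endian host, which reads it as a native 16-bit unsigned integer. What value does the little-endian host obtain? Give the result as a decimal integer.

11110

Stored big-endian, the bytes at ascending addresses are 66 2B.
Read back as little-endian, the first byte is least significant, giving 0x2B66.
0x2B66 = 11110.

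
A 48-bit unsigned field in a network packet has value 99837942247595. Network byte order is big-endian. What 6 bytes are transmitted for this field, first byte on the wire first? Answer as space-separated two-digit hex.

5A CD 55 15 30 AB

99837942247595 in hexadecimal, padded to 48 bits, is 0x5ACD551530AB.
Split into bytes (most-significant first): 5A CD 55 15 30 AB.
Big-endian: lowest address holds the most-significant byte.
So the memory order matches the most-significant-first order: 5A CD 55 15 30 AB.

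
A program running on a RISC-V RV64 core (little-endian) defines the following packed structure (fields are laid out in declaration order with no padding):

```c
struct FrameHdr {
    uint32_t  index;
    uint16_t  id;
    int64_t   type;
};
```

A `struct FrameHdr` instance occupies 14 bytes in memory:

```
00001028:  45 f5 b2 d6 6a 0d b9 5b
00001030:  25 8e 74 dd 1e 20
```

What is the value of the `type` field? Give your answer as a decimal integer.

2314530751185771449

`type` follows `index` (4 B), `id` (2 B), so it starts at offset 4 + 2 = 6 and occupies 8 bytes.
Bytes at offsets 6..13: B9 5B 25 8E 74 DD 1E 20.
Little-endian stores the least-significant byte at the lowest address.
Reassemble most-significant byte first: 20 1E DD 74 8E 25 5B B9 → 0x201EDD748E255BB9.
0x201EDD748E255BB9 = 2314530751185771449.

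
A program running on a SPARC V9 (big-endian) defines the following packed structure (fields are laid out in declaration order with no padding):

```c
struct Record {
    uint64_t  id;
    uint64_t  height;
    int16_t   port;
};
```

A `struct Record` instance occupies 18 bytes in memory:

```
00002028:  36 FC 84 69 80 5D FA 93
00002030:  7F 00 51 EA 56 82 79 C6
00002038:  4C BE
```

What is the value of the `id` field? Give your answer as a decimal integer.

`id` is the first field, at byte offset 0, occupying 8 bytes.
Bytes at offsets 0..7: 36 FC 84 69 80 5D FA 93.
In big-endian order the high byte comes first in memory.
The bytes are already most-significant first: 0x36FC8469805DFA93.
0x36FC8469805DFA93 = 3962187360839269011.

3962187360839269011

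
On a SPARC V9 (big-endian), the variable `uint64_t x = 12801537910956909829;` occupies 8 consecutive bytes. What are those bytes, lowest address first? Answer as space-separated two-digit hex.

12801537910956909829 in hexadecimal, padded to 64 bits, is 0xB1A832E791486505.
Split into bytes (most-significant first): B1 A8 32 E7 91 48 65 05.
In big-endian order the high byte comes first in memory.
So the memory order matches the most-significant-first order: B1 A8 32 E7 91 48 65 05.

B1 A8 32 E7 91 48 65 05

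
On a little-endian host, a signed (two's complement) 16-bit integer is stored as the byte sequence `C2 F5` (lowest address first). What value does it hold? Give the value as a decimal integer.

In little-endian order the low byte comes first in memory.
Reassemble most-significant byte first: F5 C2 → 0xF5C2.
Top bit is set, so as a signed 16-bit value this is 0xF5C2 − 2^16 = -2622.

-2622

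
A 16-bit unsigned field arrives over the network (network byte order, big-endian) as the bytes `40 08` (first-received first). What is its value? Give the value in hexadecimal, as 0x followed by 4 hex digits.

0x4008

Big-endian stores the most-significant byte at the lowest address.
The bytes are already most-significant first: 0x4008.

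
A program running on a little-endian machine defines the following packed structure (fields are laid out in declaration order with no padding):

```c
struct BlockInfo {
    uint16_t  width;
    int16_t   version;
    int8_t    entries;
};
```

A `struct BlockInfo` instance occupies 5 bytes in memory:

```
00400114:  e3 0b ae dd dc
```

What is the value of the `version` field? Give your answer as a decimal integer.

`version` follows `width` (2 bytes), so it starts at byte offset 2 and occupies 2 bytes.
Bytes at offsets 2..3: AE DD.
Little-endian: lowest address holds the least-significant byte.
Reassemble most-significant byte first: DD AE → 0xDDAE.
Top bit is set, so as a signed 16-bit value this is 0xDDAE − 2^16 = -8786.

-8786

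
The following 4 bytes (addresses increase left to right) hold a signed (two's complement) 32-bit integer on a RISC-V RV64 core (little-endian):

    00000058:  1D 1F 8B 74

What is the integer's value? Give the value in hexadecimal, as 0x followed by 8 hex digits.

Little-endian: lowest address holds the least-significant byte.
Reassemble most-significant byte first: 74 8B 1F 1D → 0x748B1F1D.

0x748B1F1D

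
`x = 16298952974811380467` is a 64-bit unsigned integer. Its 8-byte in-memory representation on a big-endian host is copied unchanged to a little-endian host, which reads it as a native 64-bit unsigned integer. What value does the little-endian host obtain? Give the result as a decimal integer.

17562469553861243362

16298952974811380467 in 64-bit hexadecimal is 0xE2318360026DBAF3.
Stored big-endian, the bytes at ascending addresses are E2 31 83 60 02 6D BA F3.
Read back as little-endian, the first byte is least significant, giving 0xF3BA6D02608331E2.
0xF3BA6D02608331E2 = 17562469553861243362.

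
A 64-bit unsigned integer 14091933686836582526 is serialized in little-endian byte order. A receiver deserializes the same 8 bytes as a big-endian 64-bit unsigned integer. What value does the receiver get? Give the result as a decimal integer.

9104098810880823491

14091933686836582526 in 64-bit hexadecimal is 0xC3909B06A241587E.
Stored little-endian, the bytes at ascending addresses are 7E 58 41 A2 06 9B 90 C3.
Read back as big-endian, the last byte is least significant, giving 0x7E5841A2069B90C3.
0x7E5841A2069B90C3 = 9104098810880823491.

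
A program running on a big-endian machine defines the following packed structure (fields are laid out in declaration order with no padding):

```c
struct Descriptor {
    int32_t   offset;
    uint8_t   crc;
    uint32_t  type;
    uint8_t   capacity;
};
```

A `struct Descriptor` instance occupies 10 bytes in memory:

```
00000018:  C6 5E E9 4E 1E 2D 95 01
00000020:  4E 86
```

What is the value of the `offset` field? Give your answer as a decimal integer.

-966858418

`offset` is the first field, at byte offset 0, occupying 4 bytes.
Bytes at offsets 0..3: C6 5E E9 4E.
In big-endian order the high byte comes first in memory.
The bytes are already most-significant first: 0xC65EE94E.
Top bit is set, so as a signed 32-bit value this is 0xC65EE94E − 2^32 = -966858418.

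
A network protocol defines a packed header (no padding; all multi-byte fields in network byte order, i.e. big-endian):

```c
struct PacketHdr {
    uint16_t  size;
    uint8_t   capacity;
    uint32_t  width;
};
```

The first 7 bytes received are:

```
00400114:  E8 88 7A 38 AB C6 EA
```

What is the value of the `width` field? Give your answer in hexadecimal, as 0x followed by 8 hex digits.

0x38ABC6EA

`width` follows `size` (2 B), `capacity` (1 B), so it starts at offset 2 + 1 = 3 and occupies 4 bytes.
Bytes at offsets 3..6: 38 AB C6 EA.
Big-endian stores the most-significant byte at the lowest address.
The bytes are already most-significant first: 0x38ABC6EA.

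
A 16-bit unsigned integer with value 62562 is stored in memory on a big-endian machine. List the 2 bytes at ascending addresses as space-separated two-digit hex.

62562 in hexadecimal, padded to 16 bits, is 0xF462.
Split into bytes (most-significant first): F4 62.
Big-endian: lowest address holds the most-significant byte.
So the memory order matches the most-significant-first order: F4 62.

F4 62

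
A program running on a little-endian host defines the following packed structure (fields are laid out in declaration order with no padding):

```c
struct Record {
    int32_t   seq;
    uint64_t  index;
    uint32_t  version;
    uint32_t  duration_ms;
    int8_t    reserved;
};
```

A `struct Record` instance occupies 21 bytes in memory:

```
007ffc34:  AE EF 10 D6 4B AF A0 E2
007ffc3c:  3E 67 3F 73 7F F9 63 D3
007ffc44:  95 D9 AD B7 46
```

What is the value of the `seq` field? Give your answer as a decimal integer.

`seq` is the first field, at byte offset 0, occupying 4 bytes.
Bytes at offsets 0..3: AE EF 10 D6.
Little-endian: lowest address holds the least-significant byte.
Reassemble most-significant byte first: D6 10 EF AE → 0xD610EFAE.
Top bit is set, so as a signed 32-bit value this is 0xD610EFAE − 2^32 = -703533138.

-703533138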